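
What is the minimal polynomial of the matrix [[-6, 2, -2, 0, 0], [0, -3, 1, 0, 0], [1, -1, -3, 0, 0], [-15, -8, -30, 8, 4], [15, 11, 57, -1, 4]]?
The characteristic polynomial factors as (x - 6)^2(x + 4)^3. The minimal polynomial is ∏(x - λ)^{k_λ} where k_λ is the size of the largest Jordan block at λ.

For λ = -4: rank(A + 4I) = 4, and the largest Jordan block has size 3 (the smallest k with rank((A + 4I)^k) = rank((A + 4I)^(k+1))).
For λ = 6: rank(A - 6I) = 4, and the largest Jordan block has size 2 (the smallest k with rank((A - 6I)^k) = rank((A - 6I)^(k+1))).

So m_A(x) = (x - 6)^2(x + 4)^3.

m_A(x) = (x - 6)^2(x + 4)^3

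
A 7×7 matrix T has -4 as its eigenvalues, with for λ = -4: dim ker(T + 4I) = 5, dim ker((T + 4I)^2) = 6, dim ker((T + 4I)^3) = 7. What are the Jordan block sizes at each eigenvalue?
λ = -4: successive nullity increments [5, 1, 1] count blocks of size ≥ k; block sizes are [3, 1, 1, 1, 1].

Jordan blocks: (-4, 3), (-4, 1), (-4, 1), (-4, 1), (-4, 1)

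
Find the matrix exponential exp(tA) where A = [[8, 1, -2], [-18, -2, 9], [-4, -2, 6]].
e^{tA} = [[(3*t^2 + 4*t + 1)*e^{4*t}, t*(t + 1)*e^{4*t}, t*(-3*t - 4)*e^{4*t}/2], [-18*t*e^{4*t}, (1 - 6*t)*e^{4*t}, 9*t*e^{4*t}], [2*t*(3*t - 2)*e^{4*t}, 2*t*(t - 1)*e^{4*t}, (-3*t^2 + 2*t + 1)*e^{4*t}]]

A has Jordan form J = [[4, 1, 0], [0, 4, 1], [0, 0, 4]] with A = PJP^{-1}, so e^{tA} = P e^{tJ} P^{-1}.

For a Jordan block J_k(λ), e^{tJ_k(λ)} = e^{λt} · (I + tN + t^2 N^2/2! + ... + t^{k-1} N^{k-1}/(k-1)!) where N is the nilpotent superdiagonal part.

Assembling the blocks and conjugating back gives the entries of e^{tA} as shown above.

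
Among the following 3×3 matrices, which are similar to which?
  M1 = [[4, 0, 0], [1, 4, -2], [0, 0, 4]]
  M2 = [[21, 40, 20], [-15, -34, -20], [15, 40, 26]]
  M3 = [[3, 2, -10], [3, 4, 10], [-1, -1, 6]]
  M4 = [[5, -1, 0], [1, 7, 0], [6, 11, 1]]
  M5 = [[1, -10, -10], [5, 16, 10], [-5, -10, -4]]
3 classes: {M1}, {M2, M5}, {M3, M4}

Characteristic polynomials: χ_{M1} = (x - 4)^3, χ_{M2} = (x - 6)^2(x - 1), χ_{M3} = (x - 6)^2(x - 1), χ_{M4} = (x - 6)^2(x - 1), χ_{M5} = (x - 6)^2(x - 1).

{M1}: invariant factors x - 4, (x - 4)^2.

{M2, M5}: invariant factors x - 6, (x - 6)(x - 1).

{M3, M4}: invariant factors (x - 6)^2(x - 1).

Matrices are similar if and only if their invariant-factor lists agree; the partition into similarity classes is {M1}, {M2, M5}, {M3, M4}.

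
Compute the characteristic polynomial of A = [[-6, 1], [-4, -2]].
xI - A = [[x + 6, -1], [4, x + 2]].

Expanding det(xI - A) along the first row:
det(xI - A) = + (x + 6)·det([[x + 2]]) - (-1)·det([[4]]).

Evaluating gives χ_A(x) = x^2 + 8x + 16 = (x + 4)^2.

χ_A(x) = (x + 4)^2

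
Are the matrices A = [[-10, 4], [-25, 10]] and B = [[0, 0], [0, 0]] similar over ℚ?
No.

Both have characteristic polynomial x^2, but the minimal polynomial of A is x^2 while the minimal polynomial of B is x. The minimal polynomial is a similarity invariant, so A and B are not similar.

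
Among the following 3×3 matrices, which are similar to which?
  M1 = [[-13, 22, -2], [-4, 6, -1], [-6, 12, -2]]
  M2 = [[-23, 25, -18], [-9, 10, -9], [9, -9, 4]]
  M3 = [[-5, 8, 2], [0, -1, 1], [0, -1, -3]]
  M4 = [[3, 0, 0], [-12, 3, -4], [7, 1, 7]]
Characteristic polynomials: χ_{M1} = (x + 2)^2(x + 5), χ_{M2} = (x + 2)^2(x + 5), χ_{M3} = (x + 2)^2(x + 5), χ_{M4} = (x - 5)^2(x - 3).

{M1, M2, M3}: invariant factors (x + 2)^2(x + 5).

{M4}: invariant factors (x - 5)^2(x - 3).

Matrices are similar if and only if their invariant-factor lists agree; the partition into similarity classes is {M1, M2, M3}, {M4}.

2 classes: {M1, M2, M3}, {M4}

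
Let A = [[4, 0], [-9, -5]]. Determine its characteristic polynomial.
χ_A(x) = (x - 4)(x + 5)

xI - A = [[x - 4, 0], [9, x + 5]].

Expanding det(xI - A) along the first row:
det(xI - A) = + (x - 4)·det([[x + 5]]) - (0)·det([[9]]).

Evaluating gives χ_A(x) = x^2 + x - 20 = (x - 4)(x + 5).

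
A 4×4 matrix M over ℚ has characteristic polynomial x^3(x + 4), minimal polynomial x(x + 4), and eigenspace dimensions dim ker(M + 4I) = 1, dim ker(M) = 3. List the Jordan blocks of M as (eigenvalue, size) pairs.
λ = -4: algebraic multiplicity 1 (exponent in χ_M), largest block size 1 (exponent in m_M), 1 block (geometric multiplicity). This forces block sizes [1].
λ = 0: algebraic multiplicity 3 (exponent in χ_M), largest block size 1 (exponent in m_M), 3 blocks (geometric multiplicity). These force block sizes [1, 1, 1].

Jordan blocks: (-4, 1), (0, 1), (0, 1), (0, 1)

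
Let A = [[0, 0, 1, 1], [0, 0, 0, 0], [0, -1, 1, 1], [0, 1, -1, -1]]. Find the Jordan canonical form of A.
The characteristic polynomial is det(xI - A) = x^4, so the eigenvalues are 0 (algebraic multiplicity 4).

For λ = 0: rank(A) = 2, rank(A^2) = 0. The eigenspace has dimension 4 - 2 = 2, so there are 2 Jordan blocks; the rank sequence gives block sizes [2, 2].

Assembling the blocks gives the Jordan form J above.

J = [[0, 1, 0, 0], [0, 0, 0, 0], [0, 0, 0, 1], [0, 0, 0, 0]]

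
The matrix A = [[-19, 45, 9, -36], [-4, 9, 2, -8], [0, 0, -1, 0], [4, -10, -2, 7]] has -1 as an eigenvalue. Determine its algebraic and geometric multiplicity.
The characteristic polynomial is (x + 1)^4, so the factor x + 1 appears with exponent 4: the algebraic multiplicity is 4.

rank(A + I) = 1, so the eigenspace has dimension 4 - 1 = 3: the geometric multiplicity is 3.

Since 3 < 4, A is not diagonalizable.

algebraic multiplicity 4, geometric multiplicity 3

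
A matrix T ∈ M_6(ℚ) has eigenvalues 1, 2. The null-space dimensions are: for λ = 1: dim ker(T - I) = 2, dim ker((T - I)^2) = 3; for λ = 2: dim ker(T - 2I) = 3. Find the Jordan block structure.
λ = 1: successive nullity increments [2, 1] count blocks of size ≥ k; block sizes are [2, 1].
λ = 2: successive nullity increments [3] count blocks of size ≥ k; block sizes are [1, 1, 1].

Jordan blocks: (1, 2), (1, 1), (2, 1), (2, 1), (2, 1)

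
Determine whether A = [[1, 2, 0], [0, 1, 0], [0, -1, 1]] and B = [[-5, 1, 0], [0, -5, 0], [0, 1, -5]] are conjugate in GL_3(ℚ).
trace(A) = 3 but trace(B) = -15. The trace is a similarity invariant, so A and B are not similar.

No.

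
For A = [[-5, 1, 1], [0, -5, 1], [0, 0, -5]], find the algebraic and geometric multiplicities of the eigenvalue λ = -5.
algebraic multiplicity 3, geometric multiplicity 1

The characteristic polynomial is (x + 5)^3, so the factor x + 5 appears with exponent 3: the algebraic multiplicity is 3.

rank(A + 5I) = 2, so the eigenspace has dimension 3 - 2 = 1: the geometric multiplicity is 1.

Since 1 < 3, A is not diagonalizable.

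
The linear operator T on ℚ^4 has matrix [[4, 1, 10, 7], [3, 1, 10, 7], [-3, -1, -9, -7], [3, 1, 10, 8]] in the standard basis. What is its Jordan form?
The characteristic polynomial is det(xI - A) = (x - 1)^4, so the eigenvalues are 1 (algebraic multiplicity 4).

For λ = 1: rank(A - I) = 2, rank((A - I)^2) = 1, rank((A - I)^3) = 0. The eigenspace has dimension 4 - 2 = 2, so there are 2 Jordan blocks; the rank sequence gives block sizes [3, 1].

Assembling the blocks gives the Jordan form J above.

J = [[1, 1, 0, 0], [0, 1, 1, 0], [0, 0, 1, 0], [0, 0, 0, 1]]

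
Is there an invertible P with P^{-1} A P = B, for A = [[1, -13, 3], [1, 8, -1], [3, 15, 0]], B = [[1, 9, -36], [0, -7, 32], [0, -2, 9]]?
trace(A) = 9 but trace(B) = 3. The trace is a similarity invariant, so A and B are not similar.

No.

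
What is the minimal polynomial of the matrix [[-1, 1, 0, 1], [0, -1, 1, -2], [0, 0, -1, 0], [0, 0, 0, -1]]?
The characteristic polynomial factors as (x + 1)^4. The minimal polynomial is ∏(x - λ)^{k_λ} where k_λ is the size of the largest Jordan block at λ.

For λ = -1: rank(A + I) = 2, and the largest Jordan block has size 3 (the smallest k with rank((A + I)^k) = rank((A + I)^(k+1))).

So m_A(x) = (x + 1)^3.

m_A(x) = (x + 1)^3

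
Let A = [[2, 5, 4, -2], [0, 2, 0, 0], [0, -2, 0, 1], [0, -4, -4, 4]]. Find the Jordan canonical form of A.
The characteristic polynomial is det(xI - A) = (x - 2)^4, so the eigenvalues are 2 (algebraic multiplicity 4).

For λ = 2: rank(A - 2I) = 2, rank((A - 2I)^2) = 0. The eigenspace has dimension 4 - 2 = 2, so there are 2 Jordan blocks; the rank sequence gives block sizes [2, 2].

Assembling the blocks gives the Jordan form J above.

J = [[2, 1, 0, 0], [0, 2, 0, 0], [0, 0, 2, 1], [0, 0, 0, 2]]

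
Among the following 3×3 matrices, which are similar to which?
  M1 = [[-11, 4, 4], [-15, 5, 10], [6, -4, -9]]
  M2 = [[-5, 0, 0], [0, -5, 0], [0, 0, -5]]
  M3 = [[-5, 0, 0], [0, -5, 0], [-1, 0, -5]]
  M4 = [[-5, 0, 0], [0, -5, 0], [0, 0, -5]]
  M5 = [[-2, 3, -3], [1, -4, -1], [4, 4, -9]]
2 classes: {M1, M3, M5}, {M2, M4}

Characteristic polynomials: χ_{M1} = (x + 5)^3, χ_{M2} = (x + 5)^3, χ_{M3} = (x + 5)^3, χ_{M4} = (x + 5)^3, χ_{M5} = (x + 5)^3.

{M1, M3, M5}: invariant factors x + 5, (x + 5)^2.

{M2, M4}: invariant factors x + 5, x + 5, x + 5.

Matrices are similar if and only if their invariant-factor lists agree; the partition into similarity classes is {M1, M3, M5}, {M2, M4}.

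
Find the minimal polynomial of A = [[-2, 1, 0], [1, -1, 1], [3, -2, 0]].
The characteristic polynomial factors as (x + 1)^3. The minimal polynomial is ∏(x - λ)^{k_λ} where k_λ is the size of the largest Jordan block at λ.

For λ = -1: rank(A + I) = 2, and the largest Jordan block has size 3 (the smallest k with rank((A + I)^k) = rank((A + I)^(k+1))).

So m_A(x) = (x + 1)^3.

m_A(x) = (x + 1)^3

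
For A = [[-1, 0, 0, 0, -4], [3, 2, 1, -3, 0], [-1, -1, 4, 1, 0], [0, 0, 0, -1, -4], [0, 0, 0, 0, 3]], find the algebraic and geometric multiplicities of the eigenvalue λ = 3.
algebraic multiplicity 3, geometric multiplicity 2

The characteristic polynomial is (x - 3)^3(x + 1)^2, so the factor x - 3 appears with exponent 3: the algebraic multiplicity is 3.

rank(A - 3I) = 3, so the eigenspace has dimension 5 - 3 = 2: the geometric multiplicity is 2.

Since 2 < 3, A is not diagonalizable.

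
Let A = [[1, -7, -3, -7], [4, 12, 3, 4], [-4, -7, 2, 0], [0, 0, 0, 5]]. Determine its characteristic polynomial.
χ_A(x) = (x - 5)^4

xI - A = [[x - 1, 7, 3, 7], [-4, x - 12, -3, -4], [4, 7, x - 2, 0], [0, 0, 0, x - 5]].

Expanding det(xI - A) along the first row:
det(xI - A) = + (x - 1)·det([[x - 12, -3, -4], [7, x - 2, 0], [0, 0, x - 5]]) - (7)·det([[-4, -3, -4], [4, x - 2, 0], [0, 0, x - 5]]) + (3)·det([[-4, x - 12, -4], [4, 7, 0], [0, 0, x - 5]]) - (7)·det([[-4, x - 12, -3], [4, 7, x - 2], [0, 0, 0]]).

Evaluating gives χ_A(x) = x^4 - 20x^3 + 150x^2 - 500x + 625 = (x - 5)^4.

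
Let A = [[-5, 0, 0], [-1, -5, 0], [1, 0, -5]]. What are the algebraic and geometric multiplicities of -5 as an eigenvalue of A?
The characteristic polynomial is (x + 5)^3, so the factor x + 5 appears with exponent 3: the algebraic multiplicity is 3.

rank(A + 5I) = 1, so the eigenspace has dimension 3 - 1 = 2: the geometric multiplicity is 2.

Since 2 < 3, A is not diagonalizable.

algebraic multiplicity 3, geometric multiplicity 2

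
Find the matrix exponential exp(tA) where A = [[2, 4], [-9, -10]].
e^{tA} = [[(6*t + 1)*e^{-4*t}, 4*t*e^{-4*t}], [-9*t*e^{-4*t}, (1 - 6*t)*e^{-4*t}]]

A has Jordan form J = [[-4, 1], [0, -4]] with A = PJP^{-1}, so e^{tA} = P e^{tJ} P^{-1}.

For a Jordan block J_k(λ), e^{tJ_k(λ)} = e^{λt} · (I + tN + t^2 N^2/2! + ... + t^{k-1} N^{k-1}/(k-1)!) where N is the nilpotent superdiagonal part.

Assembling the blocks and conjugating back gives the entries of e^{tA} as shown above.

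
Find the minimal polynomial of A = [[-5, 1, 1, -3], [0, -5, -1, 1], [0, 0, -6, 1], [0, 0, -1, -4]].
m_A(x) = (x + 5)^3

The characteristic polynomial factors as (x + 5)^4. The minimal polynomial is ∏(x - λ)^{k_λ} where k_λ is the size of the largest Jordan block at λ.

For λ = -5: rank(A + 5I) = 2, and the largest Jordan block has size 3 (the smallest k with rank((A + 5I)^k) = rank((A + 5I)^(k+1))).

So m_A(x) = (x + 5)^3.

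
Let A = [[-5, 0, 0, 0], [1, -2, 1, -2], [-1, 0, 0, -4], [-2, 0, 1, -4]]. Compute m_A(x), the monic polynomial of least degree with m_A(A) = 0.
m_A(x) = (x + 2)^2(x + 5)

The characteristic polynomial factors as (x + 2)^3(x + 5). The minimal polynomial is ∏(x - λ)^{k_λ} where k_λ is the size of the largest Jordan block at λ.

For λ = -5: rank(A + 5I) = 3, and the largest Jordan block has size 1 (the smallest k with rank((A + 5I)^k) = rank((A + 5I)^(k+1))).
For λ = -2: rank(A + 2I) = 2, and the largest Jordan block has size 2 (the smallest k with rank((A + 2I)^k) = rank((A + 2I)^(k+1))).

So m_A(x) = (x + 2)^2(x + 5).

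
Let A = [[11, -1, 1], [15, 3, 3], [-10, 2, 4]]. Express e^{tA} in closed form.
A has Jordan form J = [[6, 1, 0], [0, 6, 0], [0, 0, 6]] with A = PJP^{-1}, so e^{tA} = P e^{tJ} P^{-1}.

For a Jordan block J_k(λ), e^{tJ_k(λ)} = e^{λt} · (I + tN + t^2 N^2/2! + ... + t^{k-1} N^{k-1}/(k-1)!) where N is the nilpotent superdiagonal part.

Assembling the blocks and conjugating back gives the entries of e^{tA} as shown above.

e^{tA} = [[(5*t + 1)*e^{6*t}, -t*e^{6*t}, t*e^{6*t}], [15*t*e^{6*t}, (1 - 3*t)*e^{6*t}, 3*t*e^{6*t}], [-10*t*e^{6*t}, 2*t*e^{6*t}, (1 - 2*t)*e^{6*t}]]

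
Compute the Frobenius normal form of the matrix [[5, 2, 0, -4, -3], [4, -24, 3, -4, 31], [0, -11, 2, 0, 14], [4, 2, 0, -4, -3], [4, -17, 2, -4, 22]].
The invariant factors of A (the non-unit diagonal entries of the Smith normal form of xI - A over ℚ[x]) are (x - 1)(x^2 - 2)^2, each dividing the next. The characteristic polynomial is their product, (x - 1)(x^2 - 2)^2.

The rational canonical form is the block-diagonal matrix of companion matrices C(f_i):
R = [[0, 0, 0, 0, 4], [1, 0, 0, 0, -4], [0, 1, 0, 0, -4], [0, 0, 1, 0, 4], [0, 0, 0, 1, 1]].

Note the characteristic polynomial does not split into linear factors over ℚ, so A has no Jordan form over ℚ; the rational canonical form exists over any field.

R = [[0, 0, 0, 0, 4], [1, 0, 0, 0, -4], [0, 1, 0, 0, -4], [0, 0, 1, 0, 4], [0, 0, 0, 1, 1]]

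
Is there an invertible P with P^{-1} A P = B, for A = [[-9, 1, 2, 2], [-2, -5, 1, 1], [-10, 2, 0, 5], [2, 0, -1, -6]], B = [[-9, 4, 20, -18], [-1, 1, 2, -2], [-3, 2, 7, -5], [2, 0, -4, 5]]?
No.

trace(A) = -20 but trace(B) = 4. The trace is a similarity invariant, so A and B are not similar.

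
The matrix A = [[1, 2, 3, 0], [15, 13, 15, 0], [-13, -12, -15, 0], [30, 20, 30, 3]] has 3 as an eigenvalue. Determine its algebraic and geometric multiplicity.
The characteristic polynomial is (x - 3)^2(x + 2)^2, so the factor x - 3 appears with exponent 2: the algebraic multiplicity is 2.

rank(A - 3I) = 2, so the eigenspace has dimension 4 - 2 = 2: the geometric multiplicity is 2.

algebraic multiplicity 2, geometric multiplicity 2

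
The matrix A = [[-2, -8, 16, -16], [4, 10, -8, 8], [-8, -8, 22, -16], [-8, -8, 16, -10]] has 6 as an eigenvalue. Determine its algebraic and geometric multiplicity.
algebraic multiplicity 3, geometric multiplicity 3

The characteristic polynomial is (x - 6)^3(x - 2), so the factor x - 6 appears with exponent 3: the algebraic multiplicity is 3.

rank(A - 6I) = 1, so the eigenspace has dimension 4 - 1 = 3: the geometric multiplicity is 3.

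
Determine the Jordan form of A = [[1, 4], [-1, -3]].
The characteristic polynomial is det(xI - A) = (x + 1)^2, so the eigenvalues are -1 (algebraic multiplicity 2).

For λ = -1: rank(A + I) = 1, rank((A + I)^2) = 0. The eigenspace has dimension 2 - 1 = 1, so there is 1 Jordan block; the rank sequence gives block sizes [2].

Assembling the blocks gives the Jordan form J above.

J = [[-1, 1], [0, -1]]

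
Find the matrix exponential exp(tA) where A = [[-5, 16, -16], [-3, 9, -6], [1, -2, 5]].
e^{tA} = [[(1 - 8*t)*e^{3*t}, 16*t*e^{3*t}, -16*t*e^{3*t}], [-3*t*e^{3*t}, (6*t + 1)*e^{3*t}, -6*t*e^{3*t}], [t*e^{3*t}, -2*t*e^{3*t}, (2*t + 1)*e^{3*t}]]

A has Jordan form J = [[3, 1, 0], [0, 3, 0], [0, 0, 3]] with A = PJP^{-1}, so e^{tA} = P e^{tJ} P^{-1}.

For a Jordan block J_k(λ), e^{tJ_k(λ)} = e^{λt} · (I + tN + t^2 N^2/2! + ... + t^{k-1} N^{k-1}/(k-1)!) where N is the nilpotent superdiagonal part.

Assembling the blocks and conjugating back gives the entries of e^{tA} as shown above.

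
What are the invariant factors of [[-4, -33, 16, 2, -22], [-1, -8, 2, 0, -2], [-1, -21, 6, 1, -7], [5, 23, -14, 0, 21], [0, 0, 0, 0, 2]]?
The Jordan structure of A has elementary divisors (x + 5)^2, (x - 2)^3. Arranging the block sizes at each eigenvalue in decreasing order and taking row products gives the invariant factors.

Invariant factors (smallest first, each dividing the next): (x - 2)^3(x + 5)^2.

Check: the last factor (x - 2)^3(x + 5)^2 is the minimal polynomial, and the product (x - 2)^3(x + 5)^2 is the characteristic polynomial.

(x - 2)^3(x + 5)^2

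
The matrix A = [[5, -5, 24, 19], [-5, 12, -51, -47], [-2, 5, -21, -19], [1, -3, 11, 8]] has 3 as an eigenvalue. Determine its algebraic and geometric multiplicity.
The characteristic polynomial is (x - 3)^2(x + 1)^2, so the factor x - 3 appears with exponent 2: the algebraic multiplicity is 2.

rank(A - 3I) = 3, so the eigenspace has dimension 4 - 3 = 1: the geometric multiplicity is 1.

Since 1 < 2, A is not diagonalizable.

algebraic multiplicity 2, geometric multiplicity 1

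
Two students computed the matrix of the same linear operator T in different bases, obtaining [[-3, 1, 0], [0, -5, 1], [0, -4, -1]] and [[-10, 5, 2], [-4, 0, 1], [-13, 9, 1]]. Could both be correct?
Two matrices over a field are similar if and only if they have the same invariant factors.

Both A and B have characteristic polynomial (x + 3)^3 and minimal polynomial (x + 3)^3. Computing further, both have invariant factors (x + 3)^3. Hence A and B are similar.

Yes.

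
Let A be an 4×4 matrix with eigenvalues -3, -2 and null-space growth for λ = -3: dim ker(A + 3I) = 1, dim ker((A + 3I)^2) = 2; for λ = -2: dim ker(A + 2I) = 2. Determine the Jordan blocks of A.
Jordan blocks: (-3, 2), (-2, 1), (-2, 1)

λ = -3: successive nullity increments [1, 1] count blocks of size ≥ k; block sizes are [2].
λ = -2: successive nullity increments [2] count blocks of size ≥ k; block sizes are [1, 1].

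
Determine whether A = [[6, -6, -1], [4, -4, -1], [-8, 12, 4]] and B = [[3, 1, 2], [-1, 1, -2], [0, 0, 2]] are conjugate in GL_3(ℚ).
Two matrices over a field are similar if and only if they have the same invariant factors.

Both A and B have characteristic polynomial (x - 2)^3 and minimal polynomial (x - 2)^2. Computing further, both have invariant factors x - 2, (x - 2)^2. Hence A and B are similar.

Yes.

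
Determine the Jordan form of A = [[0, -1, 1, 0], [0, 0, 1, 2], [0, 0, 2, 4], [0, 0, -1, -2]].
The characteristic polynomial is det(xI - A) = x^4, so the eigenvalues are 0 (algebraic multiplicity 4).

For λ = 0: rank(A) = 2, rank(A^2) = 1, rank(A^3) = 0. The eigenspace has dimension 4 - 2 = 2, so there are 2 Jordan blocks; the rank sequence gives block sizes [3, 1].

Assembling the blocks gives the Jordan form J above.

J = [[0, 1, 0, 0], [0, 0, 1, 0], [0, 0, 0, 0], [0, 0, 0, 0]]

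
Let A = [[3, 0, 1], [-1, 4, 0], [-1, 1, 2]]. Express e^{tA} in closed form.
A has Jordan form J = [[3, 1, 0], [0, 3, 1], [0, 0, 3]] with A = PJP^{-1}, so e^{tA} = P e^{tJ} P^{-1}.

For a Jordan block J_k(λ), e^{tJ_k(λ)} = e^{λt} · (I + tN + t^2 N^2/2! + ... + t^{k-1} N^{k-1}/(k-1)!) where N is the nilpotent superdiagonal part.

Assembling the blocks and conjugating back gives the entries of e^{tA} as shown above.

e^{tA} = [[(2 - t^2)*e^{3*t}/2, t^2*e^{3*t}/2, t*(2 - t)*e^{3*t}/2], [t*(-t - 2)*e^{3*t}/2, (t^2/2 + t + 1)*e^{3*t}, -t^2*e^{3*t}/2], [-t*e^{3*t}, t*e^{3*t}, (1 - t)*e^{3*t}]]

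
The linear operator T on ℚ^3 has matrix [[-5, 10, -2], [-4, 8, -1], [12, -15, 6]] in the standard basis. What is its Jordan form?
J = [[3, 1, 0], [0, 3, 0], [0, 0, 3]]

The characteristic polynomial is det(xI - A) = (x - 3)^3, so the eigenvalues are 3 (algebraic multiplicity 3).

For λ = 3: rank(A - 3I) = 1, rank((A - 3I)^2) = 0. The eigenspace has dimension 3 - 1 = 2, so there are 2 Jordan blocks; the rank sequence gives block sizes [2, 1].

Assembling the blocks gives the Jordan form J above.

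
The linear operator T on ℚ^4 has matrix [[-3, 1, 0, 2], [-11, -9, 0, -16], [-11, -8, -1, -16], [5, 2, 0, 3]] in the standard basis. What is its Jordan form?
The characteristic polynomial is det(xI - A) = (x + 1)^2(x + 4)^2, so the eigenvalues are -4 (algebraic multiplicity 2), -1 (algebraic multiplicity 2).

For λ = -4: rank(A + 4I) = 3, rank((A + 4I)^2) = 2. The eigenspace has dimension 4 - 3 = 1, so there is 1 Jordan block; the rank sequence gives block sizes [2].

For λ = -1: rank(A + I) = 2. The eigenspace has dimension 4 - 2 = 2, so there are 2 Jordan blocks; the rank sequence gives block sizes [1, 1].

Assembling the blocks gives the Jordan form J above.

J = [[-4, 1, 0, 0], [0, -4, 0, 0], [0, 0, -1, 0], [0, 0, 0, -1]]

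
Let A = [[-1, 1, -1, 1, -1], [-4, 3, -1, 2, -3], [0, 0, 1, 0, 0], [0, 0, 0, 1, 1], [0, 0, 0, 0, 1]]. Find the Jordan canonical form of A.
J = [[1, 1, 0, 0, 0], [0, 1, 1, 0, 0], [0, 0, 1, 0, 0], [0, 0, 0, 1, 1], [0, 0, 0, 0, 1]]

The characteristic polynomial is det(xI - A) = (x - 1)^5, so the eigenvalues are 1 (algebraic multiplicity 5).

For λ = 1: rank(A - I) = 3, rank((A - I)^2) = 1, rank((A - I)^3) = 0. The eigenspace has dimension 5 - 3 = 2, so there are 2 Jordan blocks; the rank sequence gives block sizes [3, 2].

Assembling the blocks gives the Jordan form J above.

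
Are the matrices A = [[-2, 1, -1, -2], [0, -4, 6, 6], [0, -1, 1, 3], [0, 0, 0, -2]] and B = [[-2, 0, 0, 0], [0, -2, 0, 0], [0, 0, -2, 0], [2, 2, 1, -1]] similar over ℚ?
Both have characteristic polynomial (x + 1)(x + 2)^3, but the minimal polynomial of A is (x + 1)(x + 2)^2 while the minimal polynomial of B is (x + 1)(x + 2). The minimal polynomial is a similarity invariant, so A and B are not similar.

No.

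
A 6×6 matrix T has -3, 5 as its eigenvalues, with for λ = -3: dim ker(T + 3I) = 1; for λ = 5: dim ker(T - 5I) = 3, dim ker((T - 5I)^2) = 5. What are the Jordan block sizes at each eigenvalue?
λ = -3: successive nullity increments [1] count blocks of size ≥ k; block sizes are [1].
λ = 5: successive nullity increments [3, 2] count blocks of size ≥ k; block sizes are [2, 2, 1].

Jordan blocks: (-3, 1), (5, 2), (5, 2), (5, 1)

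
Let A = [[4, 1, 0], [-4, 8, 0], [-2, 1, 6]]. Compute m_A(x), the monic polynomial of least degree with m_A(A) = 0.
The characteristic polynomial factors as (x - 6)^3. The minimal polynomial is ∏(x - λ)^{k_λ} where k_λ is the size of the largest Jordan block at λ.

For λ = 6: rank(A - 6I) = 1, and the largest Jordan block has size 2 (the smallest k with rank((A - 6I)^k) = rank((A - 6I)^(k+1))).

So m_A(x) = (x - 6)^2.

m_A(x) = (x - 6)^2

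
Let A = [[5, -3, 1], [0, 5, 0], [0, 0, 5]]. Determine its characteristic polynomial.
χ_A(x) = (x - 5)^3

xI - A = [[x - 5, 3, -1], [0, x - 5, 0], [0, 0, x - 5]].

Expanding det(xI - A) along the first row:
det(xI - A) = + (x - 5)·det([[x - 5, 0], [0, x - 5]]) - (3)·det([[0, 0], [0, x - 5]]) + (-1)·det([[0, x - 5], [0, 0]]).

Evaluating gives χ_A(x) = x^3 - 15x^2 + 75x - 125 = (x - 5)^3.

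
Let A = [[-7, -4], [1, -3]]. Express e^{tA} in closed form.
A has Jordan form J = [[-5, 1], [0, -5]] with A = PJP^{-1}, so e^{tA} = P e^{tJ} P^{-1}.

For a Jordan block J_k(λ), e^{tJ_k(λ)} = e^{λt} · (I + tN + t^2 N^2/2! + ... + t^{k-1} N^{k-1}/(k-1)!) where N is the nilpotent superdiagonal part.

Assembling the blocks and conjugating back gives the entries of e^{tA} as shown above.

e^{tA} = [[(1 - 2*t)*e^{-5*t}, -4*t*e^{-5*t}], [t*e^{-5*t}, (2*t + 1)*e^{-5*t}]]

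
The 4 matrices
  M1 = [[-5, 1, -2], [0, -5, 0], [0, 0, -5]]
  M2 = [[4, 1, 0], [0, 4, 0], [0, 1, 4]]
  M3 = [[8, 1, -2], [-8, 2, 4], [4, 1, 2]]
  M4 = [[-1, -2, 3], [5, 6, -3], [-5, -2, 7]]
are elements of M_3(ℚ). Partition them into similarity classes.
Characteristic polynomials: χ_{M1} = (x + 5)^3, χ_{M2} = (x - 4)^3, χ_{M3} = (x - 4)^3, χ_{M4} = (x - 4)^3.

{M1}: invariant factors x + 5, (x + 5)^2.

{M2, M3, M4}: invariant factors x - 4, (x - 4)^2.

Matrices are similar if and only if their invariant-factor lists agree; the partition into similarity classes is {M1}, {M2, M3, M4}.

2 classes: {M1}, {M2, M3, M4}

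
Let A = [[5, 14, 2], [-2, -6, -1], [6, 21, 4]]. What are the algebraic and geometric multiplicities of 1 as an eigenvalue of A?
The characteristic polynomial is (x - 1)^3, so the factor x - 1 appears with exponent 3: the algebraic multiplicity is 3.

rank(A - I) = 1, so the eigenspace has dimension 3 - 1 = 2: the geometric multiplicity is 2.

Since 2 < 3, A is not diagonalizable.

algebraic multiplicity 3, geometric multiplicity 2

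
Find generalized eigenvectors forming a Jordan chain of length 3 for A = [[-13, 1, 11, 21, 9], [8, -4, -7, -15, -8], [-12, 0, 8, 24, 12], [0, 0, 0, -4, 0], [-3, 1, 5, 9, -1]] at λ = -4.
v_1 = [[2, -1, 1, 0, 1]]^T, v_2 = [[1, 1, 0, 0, 1]]^T, v_3 = [[1, 0, 0, 0, 1]]^T

We seek v_1 ∈ ker((A + 4I)^3) \ ker((A + 4I)^2), then set v_{i+1} = (A + 4I) v_i.

One such chain is v_1 = [[2, -1, 1, 0, 1]]^T, v_2 = [[1, 1, 0, 0, 1]]^T, v_3 = [[1, 0, 0, 0, 1]]^T. Check: (A + 4I) v_3 = [[0, 0, 0, 0, 0]]^T = 0.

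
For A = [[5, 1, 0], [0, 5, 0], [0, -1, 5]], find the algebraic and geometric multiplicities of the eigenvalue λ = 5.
The characteristic polynomial is (x - 5)^3, so the factor x - 5 appears with exponent 3: the algebraic multiplicity is 3.

rank(A - 5I) = 1, so the eigenspace has dimension 3 - 1 = 2: the geometric multiplicity is 2.

Since 2 < 3, A is not diagonalizable.

algebraic multiplicity 3, geometric multiplicity 2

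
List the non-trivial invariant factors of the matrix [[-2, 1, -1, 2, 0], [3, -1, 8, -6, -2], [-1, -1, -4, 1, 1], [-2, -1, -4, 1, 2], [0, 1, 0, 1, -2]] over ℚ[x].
The Jordan structure of A has elementary divisors (x + 2)^3, (x + 1)^2. Arranging the block sizes at each eigenvalue in decreasing order and taking row products gives the invariant factors.

Invariant factors (smallest first, each dividing the next): (x + 1)^2(x + 2)^3.

Check: the last factor (x + 1)^2(x + 2)^3 is the minimal polynomial, and the product (x + 1)^2(x + 2)^3 is the characteristic polynomial.

(x + 1)^2(x + 2)^3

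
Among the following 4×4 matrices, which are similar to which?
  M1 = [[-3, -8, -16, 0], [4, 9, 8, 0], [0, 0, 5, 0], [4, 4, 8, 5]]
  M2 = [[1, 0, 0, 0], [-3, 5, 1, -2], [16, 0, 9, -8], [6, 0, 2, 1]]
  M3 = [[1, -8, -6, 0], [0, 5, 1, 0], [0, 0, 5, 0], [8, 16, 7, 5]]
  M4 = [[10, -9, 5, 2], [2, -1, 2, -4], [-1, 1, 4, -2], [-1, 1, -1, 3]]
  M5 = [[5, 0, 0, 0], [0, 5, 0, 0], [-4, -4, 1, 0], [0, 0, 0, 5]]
2 classes: {M1, M5}, {M2, M3, M4}

Characteristic polynomials: χ_{M1} = (x - 5)^3(x - 1), χ_{M2} = (x - 5)^3(x - 1), χ_{M3} = (x - 5)^3(x - 1), χ_{M4} = (x - 5)^3(x - 1), χ_{M5} = (x - 5)^3(x - 1).

{M1, M5}: invariant factors x - 5, x - 5, (x - 5)(x - 1).

{M2, M3, M4}: invariant factors x - 5, (x - 5)^2(x - 1).

Matrices are similar if and only if their invariant-factor lists agree; the partition into similarity classes is {M1, M5}, {M2, M3, M4}.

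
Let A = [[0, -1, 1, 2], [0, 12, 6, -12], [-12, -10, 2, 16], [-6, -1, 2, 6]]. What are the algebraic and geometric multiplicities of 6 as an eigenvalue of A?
The characteristic polynomial is (x - 6)^2(x - 4)^2, so the factor x - 6 appears with exponent 2: the algebraic multiplicity is 2.

rank(A - 6I) = 3, so the eigenspace has dimension 4 - 3 = 1: the geometric multiplicity is 1.

Since 1 < 2, A is not diagonalizable.

algebraic multiplicity 2, geometric multiplicity 1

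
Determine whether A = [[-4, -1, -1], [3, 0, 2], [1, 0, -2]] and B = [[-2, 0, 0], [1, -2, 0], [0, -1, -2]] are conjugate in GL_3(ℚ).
Two matrices over a field are similar if and only if they have the same invariant factors.

Both A and B have characteristic polynomial (x + 2)^3 and minimal polynomial (x + 2)^3. Computing further, both have invariant factors (x + 2)^3. Hence A and B are similar.

Yes.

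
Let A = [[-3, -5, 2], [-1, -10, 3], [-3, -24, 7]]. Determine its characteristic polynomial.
xI - A = [[x + 3, 5, -2], [1, x + 10, -3], [3, 24, x - 7]].

Expanding det(xI - A) along the first row:
det(xI - A) = + (x + 3)·det([[x + 10, -3], [24, x - 7]]) - (5)·det([[1, -3], [3, x - 7]]) + (-2)·det([[1, x + 10], [3, 24]]).

Evaluating gives χ_A(x) = x^3 + 6x^2 + 12x + 8 = (x + 2)^3.

χ_A(x) = (x + 2)^3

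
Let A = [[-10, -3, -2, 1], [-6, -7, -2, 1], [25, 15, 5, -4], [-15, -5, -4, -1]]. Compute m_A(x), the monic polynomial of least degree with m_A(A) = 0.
m_A(x) = (x + 3)^2(x + 4)

The characteristic polynomial factors as (x + 3)^3(x + 4). The minimal polynomial is ∏(x - λ)^{k_λ} where k_λ is the size of the largest Jordan block at λ.

For λ = -4: rank(A + 4I) = 3, and the largest Jordan block has size 1 (the smallest k with rank((A + 4I)^k) = rank((A + 4I)^(k+1))).
For λ = -3: rank(A + 3I) = 2, and the largest Jordan block has size 2 (the smallest k with rank((A + 3I)^k) = rank((A + 3I)^(k+1))).

So m_A(x) = (x + 3)^2(x + 4).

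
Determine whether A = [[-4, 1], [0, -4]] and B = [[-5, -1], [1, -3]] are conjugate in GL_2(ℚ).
Two matrices over a field are similar if and only if they have the same invariant factors.

Both A and B have characteristic polynomial (x + 4)^2 and minimal polynomial (x + 4)^2. Computing further, both have invariant factors (x + 4)^2. Hence A and B are similar.

Yes.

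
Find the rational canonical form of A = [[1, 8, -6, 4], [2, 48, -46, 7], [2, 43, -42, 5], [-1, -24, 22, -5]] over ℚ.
R = [[0, 0, 0, 6], [1, 0, 0, -16], [0, 1, 0, 9], [0, 0, 1, 2]]

The invariant factors of A (the non-unit diagonal entries of the Smith normal form of xI - A over ℚ[x]) are (x - 1)(x + 3)(x^2 - 4x + 2), each dividing the next. The characteristic polynomial is their product, (x - 1)(x + 3)(x^2 - 4x + 2).

The rational canonical form is the block-diagonal matrix of companion matrices C(f_i):
R = [[0, 0, 0, 6], [1, 0, 0, -16], [0, 1, 0, 9], [0, 0, 1, 2]].

Note the characteristic polynomial does not split into linear factors over ℚ, so A has no Jordan form over ℚ; the rational canonical form exists over any field.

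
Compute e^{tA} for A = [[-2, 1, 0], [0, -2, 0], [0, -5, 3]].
e^{tA} = [[e^{-2*t}, t*e^{-2*t}, 0], [0, e^{-2*t}, 0], [0, (1 - e^{5*t})*e^{-2*t}, e^{3*t}]]

A has Jordan form J = [[-2, 1, 0], [0, -2, 0], [0, 0, 3]] with A = PJP^{-1}, so e^{tA} = P e^{tJ} P^{-1}.

For a Jordan block J_k(λ), e^{tJ_k(λ)} = e^{λt} · (I + tN + t^2 N^2/2! + ... + t^{k-1} N^{k-1}/(k-1)!) where N is the nilpotent superdiagonal part.

Assembling the blocks and conjugating back gives the entries of e^{tA} as shown above.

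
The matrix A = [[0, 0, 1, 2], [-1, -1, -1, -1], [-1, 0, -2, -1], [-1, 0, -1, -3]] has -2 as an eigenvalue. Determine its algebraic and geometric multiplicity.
The characteristic polynomial is (x + 1)^2(x + 2)^2, so the factor x + 2 appears with exponent 2: the algebraic multiplicity is 2.

rank(A + 2I) = 3, so the eigenspace has dimension 4 - 3 = 1: the geometric multiplicity is 1.

Since 1 < 2, A is not diagonalizable.

algebraic multiplicity 2, geometric multiplicity 1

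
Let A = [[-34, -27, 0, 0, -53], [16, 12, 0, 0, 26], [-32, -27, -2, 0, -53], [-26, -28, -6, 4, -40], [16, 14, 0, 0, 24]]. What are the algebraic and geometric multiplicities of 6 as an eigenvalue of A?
The characteristic polynomial is (x - 6)(x - 4)(x + 2)^3, so the factor x - 6 appears with exponent 1: the algebraic multiplicity is 1.

rank(A - 6I) = 4, so the eigenspace has dimension 5 - 4 = 1: the geometric multiplicity is 1.

algebraic multiplicity 1, geometric multiplicity 1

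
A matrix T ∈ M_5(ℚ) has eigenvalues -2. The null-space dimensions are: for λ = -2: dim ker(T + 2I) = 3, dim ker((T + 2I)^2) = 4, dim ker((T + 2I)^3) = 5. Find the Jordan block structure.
λ = -2: successive nullity increments [3, 1, 1] count blocks of size ≥ k; block sizes are [3, 1, 1].

Jordan blocks: (-2, 3), (-2, 1), (-2, 1)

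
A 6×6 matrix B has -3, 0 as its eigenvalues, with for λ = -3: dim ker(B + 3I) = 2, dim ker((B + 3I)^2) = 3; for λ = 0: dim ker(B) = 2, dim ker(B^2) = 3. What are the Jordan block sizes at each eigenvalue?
Jordan blocks: (-3, 2), (-3, 1), (0, 2), (0, 1)

λ = -3: successive nullity increments [2, 1] count blocks of size ≥ k; block sizes are [2, 1].
λ = 0: successive nullity increments [2, 1] count blocks of size ≥ k; block sizes are [2, 1].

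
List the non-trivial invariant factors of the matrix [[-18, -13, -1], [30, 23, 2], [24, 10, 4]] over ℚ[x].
(x - 6)^2(x + 3)

The Jordan structure of A has elementary divisors (x + 3), (x - 6)^2. Arranging the block sizes at each eigenvalue in decreasing order and taking row products gives the invariant factors.

Invariant factors (smallest first, each dividing the next): (x - 6)^2(x + 3).

Check: the last factor (x - 6)^2(x + 3) is the minimal polynomial, and the product (x - 6)^2(x + 3) is the characteristic polynomial.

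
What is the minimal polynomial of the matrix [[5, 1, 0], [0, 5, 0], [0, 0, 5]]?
m_A(x) = (x - 5)^2

The characteristic polynomial factors as (x - 5)^3. The minimal polynomial is ∏(x - λ)^{k_λ} where k_λ is the size of the largest Jordan block at λ.

For λ = 5: rank(A - 5I) = 1, and the largest Jordan block has size 2 (the smallest k with rank((A - 5I)^k) = rank((A - 5I)^(k+1))).

So m_A(x) = (x - 5)^2.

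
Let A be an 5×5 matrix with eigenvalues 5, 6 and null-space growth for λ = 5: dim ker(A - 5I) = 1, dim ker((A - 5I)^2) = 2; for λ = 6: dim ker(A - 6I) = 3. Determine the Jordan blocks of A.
λ = 5: successive nullity increments [1, 1] count blocks of size ≥ k; block sizes are [2].
λ = 6: successive nullity increments [3] count blocks of size ≥ k; block sizes are [1, 1, 1].

Jordan blocks: (5, 2), (6, 1), (6, 1), (6, 1)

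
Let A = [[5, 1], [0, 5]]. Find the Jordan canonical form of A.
J = [[5, 1], [0, 5]]

The characteristic polynomial is det(xI - A) = (x - 5)^2, so the eigenvalues are 5 (algebraic multiplicity 2).

For λ = 5: rank(A - 5I) = 1, rank((A - 5I)^2) = 0. The eigenspace has dimension 2 - 1 = 1, so there is 1 Jordan block; the rank sequence gives block sizes [2].

Assembling the blocks gives the Jordan form J above.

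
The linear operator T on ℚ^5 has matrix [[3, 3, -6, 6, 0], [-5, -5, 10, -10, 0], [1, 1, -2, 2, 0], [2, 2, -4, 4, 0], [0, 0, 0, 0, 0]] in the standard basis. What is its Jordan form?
J = [[0, 1, 0, 0, 0], [0, 0, 0, 0, 0], [0, 0, 0, 0, 0], [0, 0, 0, 0, 0], [0, 0, 0, 0, 0]]

The characteristic polynomial is det(xI - A) = x^5, so the eigenvalues are 0 (algebraic multiplicity 5).

For λ = 0: rank(A) = 1, rank(A^2) = 0. The eigenspace has dimension 5 - 1 = 4, so there are 4 Jordan blocks; the rank sequence gives block sizes [2, 1, 1, 1].

Assembling the blocks gives the Jordan form J above.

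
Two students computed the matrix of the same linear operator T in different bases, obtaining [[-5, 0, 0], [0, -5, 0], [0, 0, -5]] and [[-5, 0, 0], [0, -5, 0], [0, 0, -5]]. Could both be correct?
Two matrices over a field are similar if and only if they have the same invariant factors.

Both A and B have characteristic polynomial (x + 5)^3 and minimal polynomial x + 5. Computing further, both have invariant factors x + 5, x + 5, x + 5. Hence A and B are similar.

Yes.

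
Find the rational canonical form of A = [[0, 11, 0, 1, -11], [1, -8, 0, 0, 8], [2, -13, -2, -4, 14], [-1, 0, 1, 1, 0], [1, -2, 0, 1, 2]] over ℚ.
R = [[0, 0, 0, 0, -5], [1, 0, 0, 0, 9], [0, 1, 0, 0, 7], [0, 0, 1, 0, -9], [0, 0, 0, 1, -7]]

The invariant factors of A (the non-unit diagonal entries of the Smith normal form of xI - A over ℚ[x]) are (x + 5)(x^2 + x - 1)^2, each dividing the next. The characteristic polynomial is their product, (x + 5)(x^2 + x - 1)^2.

The rational canonical form is the block-diagonal matrix of companion matrices C(f_i):
R = [[0, 0, 0, 0, -5], [1, 0, 0, 0, 9], [0, 1, 0, 0, 7], [0, 0, 1, 0, -9], [0, 0, 0, 1, -7]].

Note the characteristic polynomial does not split into linear factors over ℚ, so A has no Jordan form over ℚ; the rational canonical form exists over any field.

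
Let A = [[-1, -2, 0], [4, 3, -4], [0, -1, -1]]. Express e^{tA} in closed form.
A has Jordan form J = [[-1, 0, 0], [0, 1, 1], [0, 0, 1]] with A = PJP^{-1}, so e^{tA} = P e^{tJ} P^{-1}.

For a Jordan block J_k(λ), e^{tJ_k(λ)} = e^{λt} · (I + tN + t^2 N^2/2! + ... + t^{k-1} N^{k-1}/(k-1)!) where N is the nilpotent superdiagonal part.

Assembling the blocks and conjugating back gives the entries of e^{tA} as shown above.

e^{tA} = [[((2 - 4*t)*e^{2*t} - 1)*e^{-t}, -2*t*e^{t}, 2*((2*t - 1)*e^{2*t} + 1)*e^{-t}], [4*t*e^{t}, (2*t + 1)*e^{t}, -4*t*e^{t}], [((1 - 2*t)*e^{2*t} - 1)*e^{-t}, -t*e^{t}, ((2*t - 1)*e^{2*t} + 2)*e^{-t}]]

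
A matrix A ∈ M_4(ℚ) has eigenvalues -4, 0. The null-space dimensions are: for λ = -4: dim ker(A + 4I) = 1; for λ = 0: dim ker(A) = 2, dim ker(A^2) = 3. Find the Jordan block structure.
λ = -4: successive nullity increments [1] count blocks of size ≥ k; block sizes are [1].
λ = 0: successive nullity increments [2, 1] count blocks of size ≥ k; block sizes are [2, 1].

Jordan blocks: (-4, 1), (0, 2), (0, 1)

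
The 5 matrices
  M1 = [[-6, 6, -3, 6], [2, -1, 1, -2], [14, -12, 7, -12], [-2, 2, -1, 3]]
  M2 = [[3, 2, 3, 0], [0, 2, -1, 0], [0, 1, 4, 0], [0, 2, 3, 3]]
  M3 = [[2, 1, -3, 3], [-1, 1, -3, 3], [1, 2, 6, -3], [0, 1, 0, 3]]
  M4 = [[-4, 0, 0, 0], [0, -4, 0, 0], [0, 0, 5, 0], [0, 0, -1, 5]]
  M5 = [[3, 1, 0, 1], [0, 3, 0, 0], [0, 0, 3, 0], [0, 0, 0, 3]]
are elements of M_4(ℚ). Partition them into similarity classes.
Characteristic polynomials: χ_{M1} = x(x - 1)^3, χ_{M2} = (x - 3)^4, χ_{M3} = (x - 3)^4, χ_{M4} = (x - 5)^2(x + 4)^2, χ_{M5} = (x - 3)^4.

{M1}: invariant factors x - 1, x(x - 1)^2.

{M2, M3}: invariant factors x - 3, (x - 3)^3.

{M4}: invariant factors x + 4, (x - 5)^2(x + 4).

{M5}: invariant factors x - 3, x - 3, (x - 3)^2.

Matrices are similar if and only if their invariant-factor lists agree; the partition into similarity classes is {M1}, {M2, M3}, {M4}, {M5}.

4 classes: {M1}, {M2, M3}, {M4}, {M5}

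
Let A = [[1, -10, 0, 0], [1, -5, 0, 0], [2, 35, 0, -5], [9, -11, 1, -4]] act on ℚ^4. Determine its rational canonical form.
R = [[0, -5, 0, 0], [1, -4, 0, 0], [0, 0, 0, -5], [0, 0, 1, -4]]

The invariant factors of A (the non-unit diagonal entries of the Smith normal form of xI - A over ℚ[x]) are x^2 + 4x + 5, x^2 + 4x + 5, each dividing the next. The characteristic polynomial is their product, (x^2 + 4x + 5)^2.

The rational canonical form is the block-diagonal matrix of companion matrices C(f_i):
R = [[0, -5, 0, 0], [1, -4, 0, 0], [0, 0, 0, -5], [0, 0, 1, -4]].

Note the characteristic polynomial does not split into linear factors over ℚ, so A has no Jordan form over ℚ; the rational canonical form exists over any field.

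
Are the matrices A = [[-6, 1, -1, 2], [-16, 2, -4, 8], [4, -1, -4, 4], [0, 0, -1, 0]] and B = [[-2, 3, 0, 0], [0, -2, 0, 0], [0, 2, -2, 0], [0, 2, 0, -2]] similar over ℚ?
No.

Both have characteristic polynomial (x + 2)^4, but the minimal polynomial of A is (x + 2)^3 while the minimal polynomial of B is (x + 2)^2. The minimal polynomial is a similarity invariant, so A and B are not similar.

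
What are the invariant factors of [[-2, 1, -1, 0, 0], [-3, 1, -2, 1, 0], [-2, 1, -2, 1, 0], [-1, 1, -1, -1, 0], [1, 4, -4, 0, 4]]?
(x + 1)^2, (x - 4)(x + 1)^2

The Jordan structure of A has elementary divisors (x + 1)^2, (x + 1)^2, (x - 4). Arranging the block sizes at each eigenvalue in decreasing order and taking row products gives the invariant factors.

Invariant factors (smallest first, each dividing the next): (x + 1)^2, (x - 4)(x + 1)^2.

Check: the last factor (x - 4)(x + 1)^2 is the minimal polynomial, and the product (x - 4)(x + 1)^4 is the characteristic polynomial.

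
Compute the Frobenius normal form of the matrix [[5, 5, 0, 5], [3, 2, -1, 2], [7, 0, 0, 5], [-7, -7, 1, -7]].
The invariant factors of A (the non-unit diagonal entries of the Smith normal form of xI - A over ℚ[x]) are x^2 - 5, x^2 - 5, each dividing the next. The characteristic polynomial is their product, (x^2 - 5)^2.

The rational canonical form is the block-diagonal matrix of companion matrices C(f_i):
R = [[0, 5, 0, 0], [1, 0, 0, 0], [0, 0, 0, 5], [0, 0, 1, 0]].

Note the characteristic polynomial does not split into linear factors over ℚ, so A has no Jordan form over ℚ; the rational canonical form exists over any field.

R = [[0, 5, 0, 0], [1, 0, 0, 0], [0, 0, 0, 5], [0, 0, 1, 0]]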